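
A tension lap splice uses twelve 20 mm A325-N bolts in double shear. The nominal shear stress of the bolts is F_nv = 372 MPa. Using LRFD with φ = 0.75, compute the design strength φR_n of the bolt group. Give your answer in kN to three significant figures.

2100 kN

A_b = π × 20² / 4 = 314.2 mm².
R_n = F_nv · A_b · n · n_s = 372 × 314.2 × 12 × 2 / 1000 = 2805 kN.
Design strength φR_n = 0.75 × 2805 = 2100 kN.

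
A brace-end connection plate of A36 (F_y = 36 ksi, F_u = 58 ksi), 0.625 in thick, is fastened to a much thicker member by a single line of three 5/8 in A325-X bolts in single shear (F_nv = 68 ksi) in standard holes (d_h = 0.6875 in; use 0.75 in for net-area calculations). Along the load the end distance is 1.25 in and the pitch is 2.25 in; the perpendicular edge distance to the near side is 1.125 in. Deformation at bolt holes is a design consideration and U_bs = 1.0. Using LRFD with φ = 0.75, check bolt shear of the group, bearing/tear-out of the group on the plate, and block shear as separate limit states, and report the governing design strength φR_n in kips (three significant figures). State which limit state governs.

46.9 kips (bolt shear governs)

Bolt shear: A_b = π·0.625²/4 = 0.3068 in²; R_n = 68 × 0.3068 × 3 × 1 = 62.59 kips → 0.75 × 62.59 = 46.9 kips.
Bearing: edge l_c = 0.9062, r_n = 39.42 kips; interior l_c = 1.562, r_n = 54.38 kips; R_n = 39.42 + 2·54.38 = 148.2 kips → 111 kips.
Block shear: A_gv = 3.594, A_nv = 2.422, A_nt = 0.4688 in²; R_n = min(0.6F_uA_nv, 0.6F_yA_gv) + U_bs·F_u·A_nt = 104.8 kips → 78.6 kips.
Bolt shear governs: 46.9 kips.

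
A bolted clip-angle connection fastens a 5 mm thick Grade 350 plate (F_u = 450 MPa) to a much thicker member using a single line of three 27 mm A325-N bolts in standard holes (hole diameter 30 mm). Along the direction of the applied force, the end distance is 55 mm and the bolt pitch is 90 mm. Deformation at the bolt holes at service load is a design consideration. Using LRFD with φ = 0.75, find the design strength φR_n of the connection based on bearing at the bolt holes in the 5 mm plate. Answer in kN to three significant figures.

300 kN

Per bolt r_n = 1.2 l_c t F_u ≤ 2.4 d t F_u; upper limit = 2.4 × 27 × 5 × 450 / 1000 = 145.8 kN.
Edge bolt: l_c = 55 − 30/2 = 40 mm → 1.2 × 40 × 5 × 450 / 1000 = 108 → r_n = 108 kN.
Interior bolts: l_c = 90 − 30 = 60 mm → 1.2 × 60 × 5 × 450 / 1000 = 162 → r_n = 145.8 kN.
R_n = 1 × 108 + 2 × 145.8 = 399.6 kN.
Design strength φR_n = 0.75 × 399.6 = 300 kN.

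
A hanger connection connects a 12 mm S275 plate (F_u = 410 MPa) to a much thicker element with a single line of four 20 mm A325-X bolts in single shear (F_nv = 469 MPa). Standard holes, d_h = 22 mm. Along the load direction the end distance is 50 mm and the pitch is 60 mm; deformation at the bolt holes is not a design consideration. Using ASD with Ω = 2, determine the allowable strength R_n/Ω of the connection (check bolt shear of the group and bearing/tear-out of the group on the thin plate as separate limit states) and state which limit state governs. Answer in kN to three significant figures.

295 kN (bolt shear governs)

Bolt shear: A_b = π·20²/4 = 314.2 mm²; R_n = 469 × 314.2 × 4 × 1 / 1000 = 589.4 kN → 589.4 / 2 = 295 kN.
Bearing (1.5 l_c t F_u ≤ 3.0 d t F_u): upper limit = 3.0·20·12·410 / 1000 = 295.2 kN.
  Edge l_c = 50 − 22/2 = 39 → r_n = 287.8 kN; interior l_c = 60 − 22 = 38 → r_n = 280.4 kN.
  R_n,bearing = 1·287.8 + 3·280.4 = 1129 kN → 1129 / 2 = 565 kN.
Bolt shear governs: 295 kN.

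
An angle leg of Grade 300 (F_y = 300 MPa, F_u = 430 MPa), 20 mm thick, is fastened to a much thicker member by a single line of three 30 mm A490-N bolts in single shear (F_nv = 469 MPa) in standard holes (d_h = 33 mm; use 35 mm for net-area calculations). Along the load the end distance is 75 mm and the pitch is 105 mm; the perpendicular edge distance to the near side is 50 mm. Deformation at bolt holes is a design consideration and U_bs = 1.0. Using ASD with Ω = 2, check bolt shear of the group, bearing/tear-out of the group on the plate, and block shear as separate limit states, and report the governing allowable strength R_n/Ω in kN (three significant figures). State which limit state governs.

Bolt shear: A_b = π·30²/4 = 706.9 mm²; R_n = 469 × 706.9 × 3 × 1 / 1000 = 994.5 kN → 994.5 / 2 = 497 kN.
Bearing: edge l_c = 58.5, r_n = 603.7 kN; interior l_c = 72, r_n = 619.2 kN; R_n = 603.7 + 2·619.2 = 1842 kN → 921 kN.
Block shear: A_gv = 5700, A_nv = 3950, A_nt = 650 mm²; R_n = min(0.6F_uA_nv, 0.6F_yA_gv) + U_bs·F_u·A_nt = 1299 kN → 649 kN.
Bolt shear governs: 497 kN.

497 kN (bolt shear governs)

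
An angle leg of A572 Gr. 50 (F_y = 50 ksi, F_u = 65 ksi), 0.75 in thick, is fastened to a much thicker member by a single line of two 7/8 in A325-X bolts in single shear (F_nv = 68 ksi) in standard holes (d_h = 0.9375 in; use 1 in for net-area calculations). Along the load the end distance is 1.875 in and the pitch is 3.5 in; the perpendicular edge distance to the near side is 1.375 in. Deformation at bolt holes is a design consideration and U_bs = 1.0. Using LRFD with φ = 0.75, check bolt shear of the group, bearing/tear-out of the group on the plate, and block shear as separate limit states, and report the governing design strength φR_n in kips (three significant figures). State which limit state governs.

61.3 kips (bolt shear governs)

Bolt shear: A_b = π·0.875²/4 = 0.6013 in²; R_n = 68 × 0.6013 × 2 × 1 = 81.78 kips → 0.75 × 81.78 = 61.3 kips.
Bearing: edge l_c = 1.406, r_n = 82.27 kips; interior l_c = 2.562, r_n = 102.4 kips; R_n = 82.27 + 1·102.4 = 184.6 kips → 138 kips.
Block shear: A_gv = 4.031, A_nv = 2.906, A_nt = 0.6562 in²; R_n = min(0.6F_uA_nv, 0.6F_yA_gv) + U_bs·F_u·A_nt = 156 kips → 117 kips.
Bolt shear governs: 61.3 kips.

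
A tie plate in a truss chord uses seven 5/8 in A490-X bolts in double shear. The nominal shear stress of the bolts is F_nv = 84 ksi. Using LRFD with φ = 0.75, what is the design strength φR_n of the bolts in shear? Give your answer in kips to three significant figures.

271 kips

A_b = π × 0.625² / 4 = 0.3068 in².
R_n = F_nv · A_b · n · n_s = 84 × 0.3068 × 7 × 2 = 360.8 kips.
Design strength φR_n = 0.75 × 360.8 = 271 kips.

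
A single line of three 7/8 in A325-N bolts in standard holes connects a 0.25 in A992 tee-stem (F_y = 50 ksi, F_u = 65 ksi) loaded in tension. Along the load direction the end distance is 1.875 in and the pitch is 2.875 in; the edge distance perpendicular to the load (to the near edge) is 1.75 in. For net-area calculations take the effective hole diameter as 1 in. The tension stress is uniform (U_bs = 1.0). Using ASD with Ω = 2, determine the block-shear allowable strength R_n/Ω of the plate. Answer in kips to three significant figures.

Shear plane L_v = 1.875 + 2·2.875 = 7.625 in; A_gv = 7.625 × 0.25 = 1.906 in².
A_nv = (7.625 − 2.5·1) × 0.25 = 1.281 in².
A_nt = (1.75 − 0.5·1) × 0.25 = 0.3125 in².
0.6 F_u A_nv = 49.97 kips; 0.6 F_y A_gv = 57.19 kips → shear rupture governs the shear term.
R_n = 49.97 + 1.0 × 65 × 0.3125 = 70.28 kips.
Allowable strength R_n/Ω = 70.28 / 2 = 35.1 kips.

35.1 kips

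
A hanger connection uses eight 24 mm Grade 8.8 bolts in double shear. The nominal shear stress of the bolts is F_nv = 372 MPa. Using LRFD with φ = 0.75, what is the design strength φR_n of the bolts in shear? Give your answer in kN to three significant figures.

A_b = π × 24² / 4 = 452.4 mm².
R_n = F_nv · A_b · n · n_s = 372 × 452.4 × 8 × 2 / 1000 = 2693 kN.
Design strength φR_n = 0.75 × 2693 = 2020 kN.

2020 kN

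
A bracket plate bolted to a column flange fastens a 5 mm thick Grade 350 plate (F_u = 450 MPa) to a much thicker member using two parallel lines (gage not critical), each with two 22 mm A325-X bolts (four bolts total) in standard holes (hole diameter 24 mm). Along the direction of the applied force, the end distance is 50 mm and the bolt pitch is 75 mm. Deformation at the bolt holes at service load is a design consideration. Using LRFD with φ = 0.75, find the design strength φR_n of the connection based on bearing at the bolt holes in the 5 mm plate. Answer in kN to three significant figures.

332 kN

Per bolt r_n = 1.2 l_c t F_u ≤ 2.4 d t F_u; upper limit = 2.4 × 22 × 5 × 450 / 1000 = 118.8 kN.
Edge bolt: l_c = 50 − 24/2 = 38 mm → 1.2 × 38 × 5 × 450 / 1000 = 102.6 → r_n = 102.6 kN.
Interior bolts: l_c = 75 − 24 = 51 mm → 1.2 × 51 × 5 × 450 / 1000 = 137.7 → r_n = 118.8 kN.
R_n = 2 × 102.6 + 2 × 118.8 = 442.8 kN.
Design strength φR_n = 0.75 × 442.8 = 332 kN.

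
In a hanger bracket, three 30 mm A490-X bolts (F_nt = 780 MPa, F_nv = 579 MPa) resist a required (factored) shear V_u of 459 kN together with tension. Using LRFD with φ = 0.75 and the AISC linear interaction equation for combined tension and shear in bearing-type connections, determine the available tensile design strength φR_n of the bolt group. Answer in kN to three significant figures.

994 kN

A_b = π·30²/4 = 706.9 mm²; f_rv = 459 × 1000 / (3 × 706.9) = 216.5 MPa.
F'_nt = 1.3 F_nt − (F_nt / φF_nv) f_rv = 1.3·780 − (780/(0.75·579))·216.5 = 625.2 MPa, capped at F_nt → F'_nt = 625.2 MPa.
R_n = F'_nt · A_b · n = 625.2 × 706.9 × 3 / 1000 = 1326 kN.
Design strength φR_n = 0.75 × 1326 = 994 kN.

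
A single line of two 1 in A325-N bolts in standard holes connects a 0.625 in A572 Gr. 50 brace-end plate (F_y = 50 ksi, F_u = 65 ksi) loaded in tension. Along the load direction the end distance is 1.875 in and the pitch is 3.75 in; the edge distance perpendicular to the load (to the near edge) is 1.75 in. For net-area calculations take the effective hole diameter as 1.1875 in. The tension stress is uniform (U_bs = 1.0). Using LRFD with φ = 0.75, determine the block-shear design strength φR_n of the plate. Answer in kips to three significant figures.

Shear plane L_v = 1.875 + 1·3.75 = 5.625 in; A_gv = 5.625 × 0.625 = 3.516 in².
A_nv = (5.625 − 1.5·1.1875) × 0.625 = 2.402 in².
A_nt = (1.75 − 0.5·1.1875) × 0.625 = 0.7227 in².
0.6 F_u A_nv = 93.69 kips; 0.6 F_y A_gv = 105.5 kips → shear rupture governs the shear term.
R_n = 93.69 + 1.0 × 65 × 0.7227 = 140.7 kips.
Design strength φR_n = 0.75 × 140.7 = 105 kips.

105 kips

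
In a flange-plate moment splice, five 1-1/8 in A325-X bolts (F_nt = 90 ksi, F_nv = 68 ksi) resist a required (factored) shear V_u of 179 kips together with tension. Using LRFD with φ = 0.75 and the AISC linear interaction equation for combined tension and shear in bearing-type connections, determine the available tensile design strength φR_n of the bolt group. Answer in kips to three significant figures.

A_b = π·1.125²/4 = 0.994 in²; f_rv = 179 / (5 × 0.994) = 36.02 ksi.
F'_nt = 1.3 F_nt − (F_nt / φF_nv) f_rv = 1.3·90 − (90/(0.75·68))·36.02 = 53.44 ksi, capped at F_nt → F'_nt = 53.44 ksi.
R_n = F'_nt · A_b · n = 53.44 × 0.994 × 5 = 265.6 kips.
Design strength φR_n = 0.75 × 265.6 = 199 kips.

199 kips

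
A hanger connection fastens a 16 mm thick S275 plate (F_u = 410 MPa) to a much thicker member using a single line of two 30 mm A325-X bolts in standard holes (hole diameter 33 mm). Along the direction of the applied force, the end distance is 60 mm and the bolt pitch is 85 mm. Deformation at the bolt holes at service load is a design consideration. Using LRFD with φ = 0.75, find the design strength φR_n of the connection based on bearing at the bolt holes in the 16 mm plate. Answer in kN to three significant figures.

564 kN

Per bolt r_n = 1.2 l_c t F_u ≤ 2.4 d t F_u; upper limit = 2.4 × 30 × 16 × 410 / 1000 = 472.3 kN.
Edge bolt: l_c = 60 − 33/2 = 43.5 mm → 1.2 × 43.5 × 16 × 410 / 1000 = 342.4 → r_n = 342.4 kN.
Interior bolts: l_c = 85 − 33 = 52 mm → 1.2 × 52 × 16 × 410 / 1000 = 409.3 → r_n = 409.3 kN.
R_n = 1 × 342.4 + 1 × 409.3 = 751.8 kN.
Design strength φR_n = 0.75 × 751.8 = 564 kN.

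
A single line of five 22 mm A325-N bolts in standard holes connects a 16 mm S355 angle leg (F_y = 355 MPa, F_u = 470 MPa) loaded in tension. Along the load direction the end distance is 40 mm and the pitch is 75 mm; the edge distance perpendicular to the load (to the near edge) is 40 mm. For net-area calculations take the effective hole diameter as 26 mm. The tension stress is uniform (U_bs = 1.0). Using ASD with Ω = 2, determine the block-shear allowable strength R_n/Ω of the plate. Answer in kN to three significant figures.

Shear plane L_v = 40 + 4·75 = 340 mm; A_gv = 340 × 16 = 5440 mm².
A_nv = (340 − 4.5·26) × 16 = 3568 mm².
A_nt = (40 − 0.5·26) × 16 = 432 mm².
0.6 F_u A_nv = 1006 kN; 0.6 F_y A_gv = 1159 kN → shear rupture governs the shear term.
R_n = 1006 + 1.0 × 470 × 432 / 1000 = 1209 kN.
Allowable strength R_n/Ω = 1209 / 2 = 605 kN.

605 kN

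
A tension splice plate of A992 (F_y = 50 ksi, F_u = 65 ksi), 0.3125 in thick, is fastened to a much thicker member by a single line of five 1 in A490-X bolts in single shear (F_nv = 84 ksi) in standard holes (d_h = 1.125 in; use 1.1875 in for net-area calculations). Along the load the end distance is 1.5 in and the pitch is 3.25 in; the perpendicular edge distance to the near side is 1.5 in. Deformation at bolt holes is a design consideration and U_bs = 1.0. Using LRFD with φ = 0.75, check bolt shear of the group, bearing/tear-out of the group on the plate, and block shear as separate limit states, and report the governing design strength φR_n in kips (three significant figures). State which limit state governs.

97.5 kips (block shear governs)

Bolt shear: A_b = π·1²/4 = 0.7854 in²; R_n = 84 × 0.7854 × 5 × 1 = 329.9 kips → 0.75 × 329.9 = 247 kips.
Bearing: edge l_c = 0.9375, r_n = 22.85 kips; interior l_c = 2.125, r_n = 48.75 kips; R_n = 22.85 + 4·48.75 = 217.9 kips → 163 kips.
Block shear: A_gv = 4.531, A_nv = 2.861, A_nt = 0.2832 in²; R_n = min(0.6F_uA_nv, 0.6F_yA_gv) + U_bs·F_u·A_nt = 130 kips → 97.5 kips.
Block shear governs: 97.5 kips.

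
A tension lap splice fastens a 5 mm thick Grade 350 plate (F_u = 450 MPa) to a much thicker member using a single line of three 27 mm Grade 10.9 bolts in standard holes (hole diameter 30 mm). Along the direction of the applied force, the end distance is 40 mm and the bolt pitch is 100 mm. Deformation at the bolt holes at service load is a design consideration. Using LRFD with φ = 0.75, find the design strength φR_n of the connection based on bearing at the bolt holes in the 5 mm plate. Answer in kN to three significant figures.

269 kN

Per bolt r_n = 1.2 l_c t F_u ≤ 2.4 d t F_u; upper limit = 2.4 × 27 × 5 × 450 / 1000 = 145.8 kN.
Edge bolt: l_c = 40 − 30/2 = 25 mm → 1.2 × 25 × 5 × 450 / 1000 = 67.5 → r_n = 67.5 kN.
Interior bolts: l_c = 100 − 30 = 70 mm → 1.2 × 70 × 5 × 450 / 1000 = 189 → r_n = 145.8 kN.
R_n = 1 × 67.5 + 2 × 145.8 = 359.1 kN.
Design strength φR_n = 0.75 × 359.1 = 269 kN.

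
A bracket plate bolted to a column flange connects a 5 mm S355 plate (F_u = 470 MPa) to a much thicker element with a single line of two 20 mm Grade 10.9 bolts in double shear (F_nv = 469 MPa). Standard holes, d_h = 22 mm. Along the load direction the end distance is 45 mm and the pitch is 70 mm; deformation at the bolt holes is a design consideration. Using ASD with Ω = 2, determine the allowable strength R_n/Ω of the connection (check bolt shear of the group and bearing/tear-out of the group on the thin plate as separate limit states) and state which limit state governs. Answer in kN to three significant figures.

Bolt shear: A_b = π·20²/4 = 314.2 mm²; R_n = 469 × 314.2 × 2 × 2 / 1000 = 589.4 kN → 589.4 / 2 = 295 kN.
Bearing (1.2 l_c t F_u ≤ 2.4 d t F_u): upper limit = 2.4·20·5·470 / 1000 = 112.8 kN.
  Edge l_c = 45 − 22/2 = 34 → r_n = 95.88 kN; interior l_c = 70 − 22 = 48 → r_n = 112.8 kN.
  R_n,bearing = 1·95.88 + 1·112.8 = 208.7 kN → 208.7 / 2 = 104 kN.
Bearing governs: 104 kN.

104 kN (bearing governs)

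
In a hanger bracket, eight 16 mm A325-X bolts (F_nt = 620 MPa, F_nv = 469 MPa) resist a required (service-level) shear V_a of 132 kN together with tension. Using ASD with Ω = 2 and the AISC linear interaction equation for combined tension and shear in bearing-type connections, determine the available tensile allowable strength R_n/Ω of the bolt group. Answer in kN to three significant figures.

474 kN

A_b = π·16²/4 = 201.1 mm²; f_rv = 132 × 1000 / (8 × 201.1) = 82.06 MPa.
F'_nt = 1.3 F_nt − (Ω F_nt / F_nv) f_rv = 1.3·620 − (2·620/469)·82.06 = 589 MPa, capped at F_nt → F'_nt = 589 MPa.
R_n = F'_nt · A_b · n = 589 × 201.1 × 8 / 1000 = 947.4 kN.
Allowable strength R_n/Ω = 947.4 / 2 = 474 kN.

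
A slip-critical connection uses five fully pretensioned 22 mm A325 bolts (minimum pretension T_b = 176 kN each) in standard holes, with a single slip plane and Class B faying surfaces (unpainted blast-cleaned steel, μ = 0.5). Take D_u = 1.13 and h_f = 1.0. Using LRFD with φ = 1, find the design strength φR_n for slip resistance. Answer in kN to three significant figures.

R_n = μ · D_u · h_f · T_b · n_s · n_b = 0.5 × 1.13 × 1.0 × 176 × 1 × 5 = 497.2 kN.
Design strength φR_n = 1 × 497.2 = 497 kN.

497 kN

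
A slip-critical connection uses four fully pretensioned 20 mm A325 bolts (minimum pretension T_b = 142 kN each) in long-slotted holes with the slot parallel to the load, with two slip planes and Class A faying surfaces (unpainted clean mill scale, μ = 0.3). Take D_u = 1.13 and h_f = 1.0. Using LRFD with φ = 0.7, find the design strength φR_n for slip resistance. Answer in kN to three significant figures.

270 kN

R_n = μ · D_u · h_f · T_b · n_s · n_b = 0.3 × 1.13 × 1.0 × 142 × 2 × 4 = 385.1 kN.
Design strength φR_n = 0.7 × 385.1 = 270 kN.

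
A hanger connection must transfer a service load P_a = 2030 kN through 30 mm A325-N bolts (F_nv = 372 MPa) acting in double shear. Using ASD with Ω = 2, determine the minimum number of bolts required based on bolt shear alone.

A_b = π·30²/4 = 706.9 mm².
Per-bolt allowable strength R_n/Ω = 372 × 706.9 × 2 / 1000 / 2 = 263 kN.
n ≥ 2030 / 263 = 7.72 → use 8 bolts.

8 bolts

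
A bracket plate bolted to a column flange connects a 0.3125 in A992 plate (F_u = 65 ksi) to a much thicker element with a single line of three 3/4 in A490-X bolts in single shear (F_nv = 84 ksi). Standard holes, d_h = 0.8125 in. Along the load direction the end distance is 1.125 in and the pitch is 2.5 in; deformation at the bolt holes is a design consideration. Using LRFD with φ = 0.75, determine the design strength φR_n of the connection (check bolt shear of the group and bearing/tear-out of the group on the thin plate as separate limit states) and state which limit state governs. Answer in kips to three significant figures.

68 kips (bearing governs)

Bolt shear: A_b = π·0.75²/4 = 0.4418 in²; R_n = 84 × 0.4418 × 3 × 1 = 111.3 kips → 0.75 × 111.3 = 83.5 kips.
Bearing (1.2 l_c t F_u ≤ 2.4 d t F_u): upper limit = 2.4·0.75·0.3125·65 = 36.56 kips.
  Edge l_c = 1.125 − 0.8125/2 = 0.7188 → r_n = 17.52 kips; interior l_c = 2.5 − 0.8125 = 1.688 → r_n = 36.56 kips.
  R_n,bearing = 1·17.52 + 2·36.56 = 90.64 kips → 0.75 × 90.64 = 68 kips.
Bearing governs: 68 kips.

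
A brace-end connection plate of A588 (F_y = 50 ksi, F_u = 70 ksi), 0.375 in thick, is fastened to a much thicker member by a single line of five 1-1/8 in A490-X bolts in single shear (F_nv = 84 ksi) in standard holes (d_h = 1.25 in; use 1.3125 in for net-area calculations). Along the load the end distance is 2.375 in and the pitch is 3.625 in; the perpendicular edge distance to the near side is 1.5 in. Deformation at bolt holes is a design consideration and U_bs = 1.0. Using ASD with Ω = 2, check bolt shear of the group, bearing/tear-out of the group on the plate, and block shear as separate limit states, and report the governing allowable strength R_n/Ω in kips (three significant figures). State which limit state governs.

97.5 kips (block shear governs)

Bolt shear: A_b = π·1.125²/4 = 0.994 in²; R_n = 84 × 0.994 × 5 × 1 = 417.5 kips → 417.5 / 2 = 209 kips.
Bearing: edge l_c = 1.75, r_n = 55.13 kips; interior l_c = 2.375, r_n = 70.88 kips; R_n = 55.13 + 4·70.88 = 338.6 kips → 169 kips.
Block shear: A_gv = 6.328, A_nv = 4.113, A_nt = 0.3164 in²; R_n = min(0.6F_uA_nv, 0.6F_yA_gv) + U_bs·F_u·A_nt = 194.9 kips → 97.5 kips.
Block shear governs: 97.5 kips.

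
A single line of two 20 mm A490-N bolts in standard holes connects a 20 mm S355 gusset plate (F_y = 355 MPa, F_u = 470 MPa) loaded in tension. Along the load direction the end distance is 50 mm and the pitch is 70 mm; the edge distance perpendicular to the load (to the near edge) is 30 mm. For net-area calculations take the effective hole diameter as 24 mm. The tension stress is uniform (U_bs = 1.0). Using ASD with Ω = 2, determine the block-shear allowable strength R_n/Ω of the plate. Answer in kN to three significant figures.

321 kN

Shear plane L_v = 50 + 1·70 = 120 mm; A_gv = 120 × 20 = 2400 mm².
A_nv = (120 − 1.5·24) × 20 = 1680 mm².
A_nt = (30 − 0.5·24) × 20 = 360 mm².
0.6 F_u A_nv = 473.8 kN; 0.6 F_y A_gv = 511.2 kN → shear rupture governs the shear term.
R_n = 473.8 + 1.0 × 470 × 360 / 1000 = 643 kN.
Allowable strength R_n/Ω = 643 / 2 = 321 kN.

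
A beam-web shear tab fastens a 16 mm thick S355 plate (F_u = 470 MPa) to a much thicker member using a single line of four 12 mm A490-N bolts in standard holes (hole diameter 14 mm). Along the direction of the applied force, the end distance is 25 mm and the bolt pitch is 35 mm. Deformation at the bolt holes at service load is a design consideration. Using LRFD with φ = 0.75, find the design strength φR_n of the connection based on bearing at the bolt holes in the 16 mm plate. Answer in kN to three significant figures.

Per bolt r_n = 1.2 l_c t F_u ≤ 2.4 d t F_u; upper limit = 2.4 × 12 × 16 × 470 / 1000 = 216.6 kN.
Edge bolt: l_c = 25 − 14/2 = 18 mm → 1.2 × 18 × 16 × 470 / 1000 = 162.4 → r_n = 162.4 kN.
Interior bolts: l_c = 35 − 14 = 21 mm → 1.2 × 21 × 16 × 470 / 1000 = 189.5 → r_n = 189.5 kN.
R_n = 1 × 162.4 + 3 × 189.5 = 730.9 kN.
Design strength φR_n = 0.75 × 730.9 = 548 kN.

548 kN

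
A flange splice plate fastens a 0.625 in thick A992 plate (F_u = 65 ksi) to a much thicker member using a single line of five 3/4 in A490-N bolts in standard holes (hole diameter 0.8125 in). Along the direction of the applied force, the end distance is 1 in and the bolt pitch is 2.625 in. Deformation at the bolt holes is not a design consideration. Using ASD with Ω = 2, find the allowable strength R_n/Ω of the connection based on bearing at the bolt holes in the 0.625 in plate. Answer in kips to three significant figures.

Per bolt r_n = 1.5 l_c t F_u ≤ 3.0 d t F_u; upper limit = 3.0 × 0.75 × 0.625 × 65 = 91.41 kips.
Edge bolt: l_c = 1 − 0.8125/2 = 0.5938 in → 1.5 × 0.5938 × 0.625 × 65 = 36.18 → r_n = 36.18 kips.
Interior bolts: l_c = 2.625 − 0.8125 = 1.812 in → 1.5 × 1.812 × 0.625 × 65 = 110.4 → r_n = 91.41 kips.
R_n = 1 × 36.18 + 4 × 91.41 = 401.8 kips.
Allowable strength R_n/Ω = 401.8 / 2 = 201 kips.

201 kips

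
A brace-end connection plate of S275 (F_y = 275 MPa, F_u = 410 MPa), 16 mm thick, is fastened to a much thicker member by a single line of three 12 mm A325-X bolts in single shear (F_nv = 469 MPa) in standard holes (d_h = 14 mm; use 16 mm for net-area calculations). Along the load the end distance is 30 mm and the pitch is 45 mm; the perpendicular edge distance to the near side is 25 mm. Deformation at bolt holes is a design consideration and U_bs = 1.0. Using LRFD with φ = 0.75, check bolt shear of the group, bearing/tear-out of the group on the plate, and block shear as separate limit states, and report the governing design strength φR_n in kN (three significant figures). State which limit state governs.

119 kN (bolt shear governs)

Bolt shear: A_b = π·12²/4 = 113.1 mm²; R_n = 469 × 113.1 × 3 × 1 / 1000 = 159.1 kN → 0.75 × 159.1 = 119 kN.
Bearing: edge l_c = 23, r_n = 181.1 kN; interior l_c = 31, r_n = 188.9 kN; R_n = 181.1 + 2·188.9 = 558.9 kN → 419 kN.
Block shear: A_gv = 1920, A_nv = 1280, A_nt = 272 mm²; R_n = min(0.6F_uA_nv, 0.6F_yA_gv) + U_bs·F_u·A_nt = 426.4 kN → 320 kN.
Bolt shear governs: 119 kN.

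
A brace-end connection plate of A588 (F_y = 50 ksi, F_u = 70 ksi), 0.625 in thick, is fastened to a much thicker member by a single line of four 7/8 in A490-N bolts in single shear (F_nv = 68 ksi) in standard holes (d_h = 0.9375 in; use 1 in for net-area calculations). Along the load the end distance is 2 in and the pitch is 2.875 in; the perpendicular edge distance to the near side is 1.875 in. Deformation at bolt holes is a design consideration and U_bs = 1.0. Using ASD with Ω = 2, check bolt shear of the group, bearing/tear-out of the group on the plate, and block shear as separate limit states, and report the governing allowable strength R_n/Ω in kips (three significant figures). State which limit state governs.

81.8 kips (bolt shear governs)

Bolt shear: A_b = π·0.875²/4 = 0.6013 in²; R_n = 68 × 0.6013 × 4 × 1 = 163.6 kips → 163.6 / 2 = 81.8 kips.
Bearing: edge l_c = 1.531, r_n = 80.39 kips; interior l_c = 1.938, r_n = 91.88 kips; R_n = 80.39 + 3·91.88 = 356 kips → 178 kips.
Block shear: A_gv = 6.641, A_nv = 4.453, A_nt = 0.8594 in²; R_n = min(0.6F_uA_nv, 0.6F_yA_gv) + U_bs·F_u·A_nt = 247.2 kips → 124 kips.
Bolt shear governs: 81.8 kips.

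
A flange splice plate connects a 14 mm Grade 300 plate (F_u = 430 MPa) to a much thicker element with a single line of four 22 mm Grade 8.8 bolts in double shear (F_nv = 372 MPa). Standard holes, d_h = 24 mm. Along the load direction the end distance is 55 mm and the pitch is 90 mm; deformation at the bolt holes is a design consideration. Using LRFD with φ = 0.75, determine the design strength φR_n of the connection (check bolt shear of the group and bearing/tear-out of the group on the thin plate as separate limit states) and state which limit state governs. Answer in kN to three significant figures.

Bolt shear: A_b = π·22²/4 = 380.1 mm²; R_n = 372 × 380.1 × 4 × 2 / 1000 = 1131 kN → 0.75 × 1131 = 848 kN.
Bearing (1.2 l_c t F_u ≤ 2.4 d t F_u): upper limit = 2.4·22·14·430 / 1000 = 317.9 kN.
  Edge l_c = 55 − 24/2 = 43 → r_n = 310.6 kN; interior l_c = 90 − 24 = 66 → r_n = 317.9 kN.
  R_n,bearing = 1·310.6 + 3·317.9 = 1264 kN → 0.75 × 1264 = 948 kN.
Bolt shear governs: 848 kN.

848 kN (bolt shear governs)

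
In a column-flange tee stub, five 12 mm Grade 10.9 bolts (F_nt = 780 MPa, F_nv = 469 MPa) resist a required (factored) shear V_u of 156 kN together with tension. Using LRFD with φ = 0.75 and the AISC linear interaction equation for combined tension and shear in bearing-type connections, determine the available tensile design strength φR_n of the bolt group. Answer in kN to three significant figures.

171 kN

A_b = π·12²/4 = 113.1 mm²; f_rv = 156 × 1000 / (5 × 113.1) = 275.9 MPa.
F'_nt = 1.3 F_nt − (F_nt / φF_nv) f_rv = 1.3·780 − (780/(0.75·469))·275.9 = 402.3 MPa, capped at F_nt → F'_nt = 402.3 MPa.
R_n = F'_nt · A_b · n = 402.3 × 113.1 × 5 / 1000 = 227.5 kN.
Design strength φR_n = 0.75 × 227.5 = 171 kN.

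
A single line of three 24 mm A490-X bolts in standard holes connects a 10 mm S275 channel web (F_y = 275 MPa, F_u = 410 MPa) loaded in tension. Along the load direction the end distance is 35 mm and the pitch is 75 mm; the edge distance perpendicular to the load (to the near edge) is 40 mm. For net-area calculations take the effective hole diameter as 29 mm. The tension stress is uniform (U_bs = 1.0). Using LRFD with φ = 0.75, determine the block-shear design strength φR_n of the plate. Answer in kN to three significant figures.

286 kN

Shear plane L_v = 35 + 2·75 = 185 mm; A_gv = 185 × 10 = 1850 mm².
A_nv = (185 − 2.5·29) × 10 = 1125 mm².
A_nt = (40 − 0.5·29) × 10 = 255 mm².
0.6 F_u A_nv = 276.8 kN; 0.6 F_y A_gv = 305.2 kN → shear rupture governs the shear term.
R_n = 276.8 + 1.0 × 410 × 255 / 1000 = 381.3 kN.
Design strength φR_n = 0.75 × 381.3 = 286 kN.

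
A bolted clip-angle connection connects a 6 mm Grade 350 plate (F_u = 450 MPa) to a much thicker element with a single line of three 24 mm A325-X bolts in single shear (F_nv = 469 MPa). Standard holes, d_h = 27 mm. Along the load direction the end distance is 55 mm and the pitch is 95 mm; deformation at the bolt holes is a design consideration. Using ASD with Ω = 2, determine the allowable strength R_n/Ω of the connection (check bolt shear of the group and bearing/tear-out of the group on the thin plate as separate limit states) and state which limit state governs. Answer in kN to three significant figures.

Bolt shear: A_b = π·24²/4 = 452.4 mm²; R_n = 469 × 452.4 × 3 × 1 / 1000 = 636.5 kN → 636.5 / 2 = 318 kN.
Bearing (1.2 l_c t F_u ≤ 2.4 d t F_u): upper limit = 2.4·24·6·450 / 1000 = 155.5 kN.
  Edge l_c = 55 − 27/2 = 41.5 → r_n = 134.5 kN; interior l_c = 95 − 27 = 68 → r_n = 155.5 kN.
  R_n,bearing = 1·134.5 + 2·155.5 = 445.5 kN → 445.5 / 2 = 223 kN.
Bearing governs: 223 kN.

223 kN (bearing governs)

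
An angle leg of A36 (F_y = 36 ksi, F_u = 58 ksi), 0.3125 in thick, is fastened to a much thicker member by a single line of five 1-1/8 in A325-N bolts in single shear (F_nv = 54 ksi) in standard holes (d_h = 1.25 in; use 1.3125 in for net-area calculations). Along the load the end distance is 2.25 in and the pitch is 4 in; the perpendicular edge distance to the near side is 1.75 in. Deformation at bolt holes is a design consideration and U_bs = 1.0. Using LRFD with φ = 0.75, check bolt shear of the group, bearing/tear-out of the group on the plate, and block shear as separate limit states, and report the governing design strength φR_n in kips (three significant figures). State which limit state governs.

Bolt shear: A_b = π·1.125²/4 = 0.994 in²; R_n = 54 × 0.994 × 5 × 1 = 268.4 kips → 0.75 × 268.4 = 201 kips.
Bearing: edge l_c = 1.625, r_n = 35.34 kips; interior l_c = 2.75, r_n = 48.94 kips; R_n = 35.34 + 4·48.94 = 231.1 kips → 173 kips.
Block shear: A_gv = 5.703, A_nv = 3.857, A_nt = 0.3418 in²; R_n = min(0.6F_uA_nv, 0.6F_yA_gv) + U_bs·F_u·A_nt = 143 kips → 107 kips.
Block shear governs: 107 kips.

107 kips (block shear governs)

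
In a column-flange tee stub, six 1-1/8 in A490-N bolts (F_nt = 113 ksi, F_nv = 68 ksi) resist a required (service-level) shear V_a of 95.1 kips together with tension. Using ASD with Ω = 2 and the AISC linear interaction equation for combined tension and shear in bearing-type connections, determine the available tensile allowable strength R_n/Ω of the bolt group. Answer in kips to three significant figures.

280 kips

A_b = π·1.125²/4 = 0.994 in²; f_rv = 95.1 / (6 × 0.994) = 15.95 ksi.
F'_nt = 1.3 F_nt − (Ω F_nt / F_nv) f_rv = 1.3·113 − (2·113/68)·15.95 = 93.91 ksi, capped at F_nt → F'_nt = 93.91 ksi.
R_n = F'_nt · A_b · n = 93.91 × 0.994 × 6 = 560.1 kips.
Allowable strength R_n/Ω = 560.1 / 2 = 280 kips.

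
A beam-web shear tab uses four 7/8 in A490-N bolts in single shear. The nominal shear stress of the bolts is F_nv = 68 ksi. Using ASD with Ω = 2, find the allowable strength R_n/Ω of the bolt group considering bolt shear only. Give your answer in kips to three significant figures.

81.8 kips

A_b = π × 0.875² / 4 = 0.6013 in².
R_n = F_nv · A_b · n · n_s = 68 × 0.6013 × 4 × 1 = 163.6 kips.
Allowable strength R_n/Ω = 163.6 / 2 = 81.8 kips.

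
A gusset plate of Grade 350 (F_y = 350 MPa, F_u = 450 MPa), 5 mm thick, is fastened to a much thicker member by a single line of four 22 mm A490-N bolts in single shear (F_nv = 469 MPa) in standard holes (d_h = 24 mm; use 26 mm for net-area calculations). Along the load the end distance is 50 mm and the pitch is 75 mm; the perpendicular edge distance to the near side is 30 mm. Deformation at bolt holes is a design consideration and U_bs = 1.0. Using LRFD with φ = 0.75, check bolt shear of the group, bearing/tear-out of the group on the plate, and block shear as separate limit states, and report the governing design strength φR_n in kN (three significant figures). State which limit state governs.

Bolt shear: A_b = π·22²/4 = 380.1 mm²; R_n = 469 × 380.1 × 4 × 1 / 1000 = 713.1 kN → 0.75 × 713.1 = 535 kN.
Bearing: edge l_c = 38, r_n = 102.6 kN; interior l_c = 51, r_n = 118.8 kN; R_n = 102.6 + 3·118.8 = 459 kN → 344 kN.
Block shear: A_gv = 1375, A_nv = 920, A_nt = 85 mm²; R_n = min(0.6F_uA_nv, 0.6F_yA_gv) + U_bs·F_u·A_nt = 286.7 kN → 215 kN.
Block shear governs: 215 kN.

215 kN (block shear governs)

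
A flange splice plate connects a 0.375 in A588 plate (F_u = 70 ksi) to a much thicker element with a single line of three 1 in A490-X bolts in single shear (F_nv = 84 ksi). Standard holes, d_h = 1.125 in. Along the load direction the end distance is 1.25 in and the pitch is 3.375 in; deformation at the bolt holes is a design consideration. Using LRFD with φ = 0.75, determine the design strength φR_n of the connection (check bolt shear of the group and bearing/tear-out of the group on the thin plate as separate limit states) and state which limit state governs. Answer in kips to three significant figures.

Bolt shear: A_b = π·1²/4 = 0.7854 in²; R_n = 84 × 0.7854 × 3 × 1 = 197.9 kips → 0.75 × 197.9 = 148 kips.
Bearing (1.2 l_c t F_u ≤ 2.4 d t F_u): upper limit = 2.4·1·0.375·70 = 63 kips.
  Edge l_c = 1.25 − 1.125/2 = 0.6875 → r_n = 21.66 kips; interior l_c = 3.375 − 1.125 = 2.25 → r_n = 63 kips.
  R_n,bearing = 1·21.66 + 2·63 = 147.7 kips → 0.75 × 147.7 = 111 kips.
Bearing governs: 111 kips.

111 kips (bearing governs)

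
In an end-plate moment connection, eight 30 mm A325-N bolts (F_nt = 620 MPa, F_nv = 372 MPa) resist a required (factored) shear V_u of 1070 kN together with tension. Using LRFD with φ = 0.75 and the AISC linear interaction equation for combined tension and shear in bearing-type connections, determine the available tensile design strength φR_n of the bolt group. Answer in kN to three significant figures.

A_b = π·30²/4 = 706.9 mm²; f_rv = 1070 × 1000 / (8 × 706.9) = 189.2 MPa.
F'_nt = 1.3 F_nt − (F_nt / φF_nv) f_rv = 1.3·620 − (620/(0.75·372))·189.2 = 385.5 MPa, capped at F_nt → F'_nt = 385.5 MPa.
R_n = F'_nt · A_b · n = 385.5 × 706.9 × 8 / 1000 = 2180 kN.
Design strength φR_n = 0.75 × 2180 = 1640 kN.

1640 kN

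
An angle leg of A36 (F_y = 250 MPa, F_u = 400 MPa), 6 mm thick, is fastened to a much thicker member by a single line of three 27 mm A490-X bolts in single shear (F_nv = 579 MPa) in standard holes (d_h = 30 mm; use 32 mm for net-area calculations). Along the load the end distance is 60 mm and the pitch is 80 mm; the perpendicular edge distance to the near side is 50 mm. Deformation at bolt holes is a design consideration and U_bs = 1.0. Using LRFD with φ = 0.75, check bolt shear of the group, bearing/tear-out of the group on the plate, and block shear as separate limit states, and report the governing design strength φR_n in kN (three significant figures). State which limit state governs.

210 kN (block shear governs)

Bolt shear: A_b = π·27²/4 = 572.6 mm²; R_n = 579 × 572.6 × 3 × 1 / 1000 = 994.5 kN → 0.75 × 994.5 = 746 kN.
Bearing: edge l_c = 45, r_n = 129.6 kN; interior l_c = 50, r_n = 144 kN; R_n = 129.6 + 2·144 = 417.6 kN → 313 kN.
Block shear: A_gv = 1320, A_nv = 840, A_nt = 204 mm²; R_n = min(0.6F_uA_nv, 0.6F_yA_gv) + U_bs·F_u·A_nt = 279.6 kN → 210 kN.
Block shear governs: 210 kN.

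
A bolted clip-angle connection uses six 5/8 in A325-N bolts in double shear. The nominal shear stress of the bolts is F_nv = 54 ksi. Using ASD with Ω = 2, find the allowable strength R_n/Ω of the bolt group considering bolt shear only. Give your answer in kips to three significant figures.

99.4 kips

A_b = π × 0.625² / 4 = 0.3068 in².
R_n = F_nv · A_b · n · n_s = 54 × 0.3068 × 6 × 2 = 198.8 kips.
Allowable strength R_n/Ω = 198.8 / 2 = 99.4 kips.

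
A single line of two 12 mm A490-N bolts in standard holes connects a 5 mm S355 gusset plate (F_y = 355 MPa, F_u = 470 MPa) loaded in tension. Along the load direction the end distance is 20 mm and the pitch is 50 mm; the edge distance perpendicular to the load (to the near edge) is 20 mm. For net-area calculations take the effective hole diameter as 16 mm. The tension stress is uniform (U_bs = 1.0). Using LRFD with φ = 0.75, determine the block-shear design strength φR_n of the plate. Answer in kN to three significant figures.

Shear plane L_v = 20 + 1·50 = 70 mm; A_gv = 70 × 5 = 350 mm².
A_nv = (70 − 1.5·16) × 5 = 230 mm².
A_nt = (20 − 0.5·16) × 5 = 60 mm².
0.6 F_u A_nv = 64.86 kN; 0.6 F_y A_gv = 74.55 kN → shear rupture governs the shear term.
R_n = 64.86 + 1.0 × 470 × 60 / 1000 = 93.06 kN.
Design strength φR_n = 0.75 × 93.06 = 69.8 kN.

69.8 kN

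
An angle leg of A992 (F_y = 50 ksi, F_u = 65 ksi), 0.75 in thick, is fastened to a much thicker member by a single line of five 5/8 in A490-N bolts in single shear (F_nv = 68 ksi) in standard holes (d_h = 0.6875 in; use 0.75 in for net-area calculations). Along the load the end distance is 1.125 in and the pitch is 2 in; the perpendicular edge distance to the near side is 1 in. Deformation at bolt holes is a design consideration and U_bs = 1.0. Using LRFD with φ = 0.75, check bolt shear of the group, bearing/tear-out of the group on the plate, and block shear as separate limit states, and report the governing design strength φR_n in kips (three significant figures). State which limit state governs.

78.2 kips (bolt shear governs)

Bolt shear: A_b = π·0.625²/4 = 0.3068 in²; R_n = 68 × 0.3068 × 5 × 1 = 104.3 kips → 0.75 × 104.3 = 78.2 kips.
Bearing: edge l_c = 0.7812, r_n = 45.7 kips; interior l_c = 1.312, r_n = 73.12 kips; R_n = 45.7 + 4·73.12 = 338.2 kips → 254 kips.
Block shear: A_gv = 6.844, A_nv = 4.312, A_nt = 0.4688 in²; R_n = min(0.6F_uA_nv, 0.6F_yA_gv) + U_bs·F_u·A_nt = 198.7 kips → 149 kips.
Bolt shear governs: 78.2 kips.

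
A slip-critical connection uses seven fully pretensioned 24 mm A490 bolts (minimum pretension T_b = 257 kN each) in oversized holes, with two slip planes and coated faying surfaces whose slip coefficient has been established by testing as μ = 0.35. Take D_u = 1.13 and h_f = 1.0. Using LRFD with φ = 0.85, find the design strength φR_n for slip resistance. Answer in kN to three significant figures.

1210 kN

R_n = μ · D_u · h_f · T_b · n_s · n_b = 0.35 × 1.13 × 1.0 × 257 × 2 × 7 = 1423 kN.
Design strength φR_n = 0.85 × 1423 = 1210 kN.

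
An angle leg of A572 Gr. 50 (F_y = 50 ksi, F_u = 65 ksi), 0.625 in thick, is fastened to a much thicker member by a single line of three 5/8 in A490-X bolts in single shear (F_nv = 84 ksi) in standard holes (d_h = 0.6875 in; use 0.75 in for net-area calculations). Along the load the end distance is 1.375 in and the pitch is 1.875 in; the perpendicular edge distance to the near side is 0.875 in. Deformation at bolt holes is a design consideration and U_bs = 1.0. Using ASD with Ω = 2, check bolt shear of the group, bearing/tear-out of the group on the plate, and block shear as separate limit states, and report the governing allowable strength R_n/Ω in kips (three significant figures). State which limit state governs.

Bolt shear: A_b = π·0.625²/4 = 0.3068 in²; R_n = 84 × 0.3068 × 3 × 1 = 77.31 kips → 77.31 / 2 = 38.7 kips.
Bearing: edge l_c = 1.031, r_n = 50.27 kips; interior l_c = 1.188, r_n = 57.89 kips; R_n = 50.27 + 2·57.89 = 166.1 kips → 83 kips.
Block shear: A_gv = 3.203, A_nv = 2.031, A_nt = 0.3125 in²; R_n = min(0.6F_uA_nv, 0.6F_yA_gv) + U_bs·F_u·A_nt = 99.53 kips → 49.8 kips.
Bolt shear governs: 38.7 kips.

38.7 kips (bolt shear governs)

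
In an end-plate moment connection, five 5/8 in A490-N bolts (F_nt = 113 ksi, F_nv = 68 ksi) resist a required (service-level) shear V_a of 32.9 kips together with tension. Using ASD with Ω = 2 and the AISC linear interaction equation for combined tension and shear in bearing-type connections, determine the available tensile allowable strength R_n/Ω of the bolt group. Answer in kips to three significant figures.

A_b = π·0.625²/4 = 0.3068 in²; f_rv = 32.9 / (5 × 0.3068) = 21.45 ksi.
F'_nt = 1.3 F_nt − (Ω F_nt / F_nv) f_rv = 1.3·113 − (2·113/68)·21.45 = 75.62 ksi, capped at F_nt → F'_nt = 75.62 ksi.
R_n = F'_nt · A_b · n = 75.62 × 0.3068 × 5 = 116 kips.
Allowable strength R_n/Ω = 116 / 2 = 58 kips.

58 kips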